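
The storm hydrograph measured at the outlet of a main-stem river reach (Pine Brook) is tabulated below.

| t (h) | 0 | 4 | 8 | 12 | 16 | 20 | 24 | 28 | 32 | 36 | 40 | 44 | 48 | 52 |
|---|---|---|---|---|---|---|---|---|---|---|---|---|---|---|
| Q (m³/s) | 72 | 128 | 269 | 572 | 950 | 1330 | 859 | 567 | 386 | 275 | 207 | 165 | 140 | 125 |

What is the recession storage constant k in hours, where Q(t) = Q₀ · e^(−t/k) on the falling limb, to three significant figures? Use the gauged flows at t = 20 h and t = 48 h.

k ≈ 12.4 h

On the falling limb, Q drops from 1330 to 140 m³/s between t = 20 h and t = 48 h (Δt = 28 h).
k = −Δt / ln(Q₂/Q₁) = −28 / ln(140/1330) = 12.4 h.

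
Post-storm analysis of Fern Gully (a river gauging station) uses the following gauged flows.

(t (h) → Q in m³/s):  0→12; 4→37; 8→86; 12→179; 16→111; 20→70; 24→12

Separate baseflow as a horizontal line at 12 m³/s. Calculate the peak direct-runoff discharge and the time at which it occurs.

Subtracting baseflow gives direct-runoff ordinates: 0.0, 25.0, 74.0, 167.0, 99.0, 58.0, 0.0 m³/s.
The maximum is 167.0 m³/s, occurring at the reading for t = 12 h.

Q_p = 167.0 m³/s at t = 12 h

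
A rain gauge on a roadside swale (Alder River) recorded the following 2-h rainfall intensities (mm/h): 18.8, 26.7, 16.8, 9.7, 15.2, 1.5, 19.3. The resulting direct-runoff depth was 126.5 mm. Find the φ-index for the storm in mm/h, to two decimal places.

Only the 6 blocks with intensity above φ contribute runoff: 18.8, 26.7, 16.8, 9.7, 15.2, 19.3 mm/h.
Σ(I−φ)·Δt = d  ⇒  (18.8+26.7+16.8+9.7+15.2+19.3 − 6φ)·2 = 126.5
φ = (106.5 − 126.5/2) / 6 = 7.21 mm/h.

φ ≈ 7.21 mm/h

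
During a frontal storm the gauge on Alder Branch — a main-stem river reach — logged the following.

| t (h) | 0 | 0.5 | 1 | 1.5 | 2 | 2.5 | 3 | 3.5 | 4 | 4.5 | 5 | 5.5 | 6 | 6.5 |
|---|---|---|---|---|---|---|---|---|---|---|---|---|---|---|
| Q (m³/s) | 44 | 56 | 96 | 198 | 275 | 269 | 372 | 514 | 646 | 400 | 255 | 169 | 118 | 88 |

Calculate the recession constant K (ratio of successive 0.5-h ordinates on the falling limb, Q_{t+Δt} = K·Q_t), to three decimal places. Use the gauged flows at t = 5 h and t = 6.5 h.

K ≈ 0.701

Using the recession-limb readings at t = 5 h and t = 6.5 h: Q falls from 255 to 88 m³/s over 3 intervals.
K = (Q₂/Q₁)^(1/3) = (88/255)^(1/3) = 0.701.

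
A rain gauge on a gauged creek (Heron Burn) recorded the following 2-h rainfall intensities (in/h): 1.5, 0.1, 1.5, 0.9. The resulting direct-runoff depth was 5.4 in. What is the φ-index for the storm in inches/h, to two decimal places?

φ ≈ 0.40 in/h

Only the 3 blocks with intensity above φ contribute runoff: 1.5, 1.5, 0.9 in/h.
Σ(I−φ)·Δt = d  ⇒  (1.5+1.5+0.9 − 3φ)·2 = 5.4
φ = (3.900 − 5.4/2) / 3 = 0.40 in/h.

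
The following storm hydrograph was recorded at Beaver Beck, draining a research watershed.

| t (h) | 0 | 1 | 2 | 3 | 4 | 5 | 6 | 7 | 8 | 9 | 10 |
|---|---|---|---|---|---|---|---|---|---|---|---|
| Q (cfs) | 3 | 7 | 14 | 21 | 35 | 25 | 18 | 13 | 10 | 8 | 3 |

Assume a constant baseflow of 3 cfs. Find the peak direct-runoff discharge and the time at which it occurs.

Subtracting baseflow gives direct-runoff ordinates: 0.0, 4.0, 11.0, 18.0, 32.0, 22.0, 15.0, 10.0, 7.0, 5.0, 0.0 cfs.
The maximum is 32.0 cfs, occurring at the reading for t = 4 h.

Q_p = 32.0 cfs at t = 4 h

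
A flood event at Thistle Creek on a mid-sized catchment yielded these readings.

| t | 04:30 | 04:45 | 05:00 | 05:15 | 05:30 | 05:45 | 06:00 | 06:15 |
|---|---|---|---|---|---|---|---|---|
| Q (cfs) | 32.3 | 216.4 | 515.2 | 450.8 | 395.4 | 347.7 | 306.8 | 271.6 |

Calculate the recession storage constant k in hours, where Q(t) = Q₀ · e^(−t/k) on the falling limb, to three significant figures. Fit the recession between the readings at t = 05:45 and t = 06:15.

k ≈ 2.02 h

On the falling limb, Q drops from 347.7 to 271.6 cfs between t = 05:45 and t = 06:15 (Δt = 0.5 h).
k = −Δt / ln(Q₂/Q₁) = −0.5 / ln(271.6/347.7) = 2.02 h.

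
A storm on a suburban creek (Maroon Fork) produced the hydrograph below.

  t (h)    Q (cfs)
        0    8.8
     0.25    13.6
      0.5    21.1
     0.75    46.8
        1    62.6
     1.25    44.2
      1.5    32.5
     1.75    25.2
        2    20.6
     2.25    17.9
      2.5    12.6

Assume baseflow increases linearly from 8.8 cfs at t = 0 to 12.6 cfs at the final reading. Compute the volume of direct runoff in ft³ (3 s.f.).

V ≈ 1.69 × 10^5 ft³

Direct-runoff ordinates (Q − Q_b): 0.00, 4.42, 11.54, 36.86, 52.28, 33.50, 21.42, 13.74, 8.76, 5.68, 0.00 cfs.
ΣQ_DR = 188.2 cfs.
With Δt = 0.25 h = 900 s, V = ΣQ_DR · Δt = 188.2 × 900 = 1.69 × 10^5 ft³.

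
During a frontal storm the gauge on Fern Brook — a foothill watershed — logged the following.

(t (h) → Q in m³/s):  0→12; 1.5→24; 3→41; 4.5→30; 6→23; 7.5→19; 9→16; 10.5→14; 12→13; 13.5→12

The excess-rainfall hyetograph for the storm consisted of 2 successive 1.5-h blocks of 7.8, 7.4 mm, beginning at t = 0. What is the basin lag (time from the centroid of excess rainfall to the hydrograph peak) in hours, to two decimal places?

Centroid of excess rainfall: t_c = Σ P_i·t̄_i / ΣP_i = 1.4803 h (block centres at 0.75, 2.25 h).
Hydrograph peak occurs at t = 3 h, so basin lag t_L = 3 − 1.4803 = 1.52 h.

t_L ≈ 1.52 h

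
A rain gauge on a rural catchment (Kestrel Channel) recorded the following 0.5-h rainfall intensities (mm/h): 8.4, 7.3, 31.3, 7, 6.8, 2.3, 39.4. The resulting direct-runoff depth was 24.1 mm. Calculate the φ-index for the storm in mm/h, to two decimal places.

φ ≈ 11.25 mm/h

Only the 2 blocks with intensity above φ contribute runoff: 31.3, 39.4 mm/h.
Σ(I−φ)·Δt = d  ⇒  (31.3+39.4 − 2φ)·0.5 = 24.1
φ = (70.70 − 24.1/0.5) / 2 = 11.25 mm/h.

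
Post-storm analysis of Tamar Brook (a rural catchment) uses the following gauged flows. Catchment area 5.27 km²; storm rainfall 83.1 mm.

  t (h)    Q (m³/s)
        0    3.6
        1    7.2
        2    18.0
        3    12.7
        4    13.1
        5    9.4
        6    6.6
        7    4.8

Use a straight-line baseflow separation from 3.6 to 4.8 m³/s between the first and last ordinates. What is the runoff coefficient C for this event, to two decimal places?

C ≈ 0.34

ΣQ_DR = 41.80 m³/s; V = ΣQ_DR·Δt = 1.505 × 10^5 m³.
Runoff depth d = V / A = 28.55 mm.
C = d / P = 28.55 / 83.1 = 0.34.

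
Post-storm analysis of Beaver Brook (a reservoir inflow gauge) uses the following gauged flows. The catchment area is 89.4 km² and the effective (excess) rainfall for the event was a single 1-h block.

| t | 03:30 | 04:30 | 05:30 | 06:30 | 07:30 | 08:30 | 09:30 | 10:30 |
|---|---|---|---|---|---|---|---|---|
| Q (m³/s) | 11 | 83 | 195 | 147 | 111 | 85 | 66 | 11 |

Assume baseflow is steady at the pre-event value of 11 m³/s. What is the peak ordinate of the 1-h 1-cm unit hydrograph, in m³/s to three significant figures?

Direct runoff: 0.0, 72.0, 184.0, 136.0, 100.0, 74.0, 55.0, 0.0 m³/s; ΣQ_DR = 621.0 m³/s, peak = 184.0 m³/s.
Runoff depth d = ΣQ_DR·Δt / A = 621.0 × 3600 / (89.4 km²) = 25.01 mm.
The 1-cm UH is the DRH scaled by (10 mm)/d, so U_p = 184.0 × 10/25.01 = 73.6 m³/s.

U_p ≈ 73.6 m³/s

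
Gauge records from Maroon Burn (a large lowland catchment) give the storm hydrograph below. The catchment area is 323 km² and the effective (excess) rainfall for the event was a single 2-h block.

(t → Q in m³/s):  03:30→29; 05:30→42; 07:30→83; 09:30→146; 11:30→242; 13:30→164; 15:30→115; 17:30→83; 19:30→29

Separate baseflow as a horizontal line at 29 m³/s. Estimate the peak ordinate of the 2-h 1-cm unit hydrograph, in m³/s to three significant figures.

Direct runoff: 0.0, 13.0, 54.0, 117.0, 213.0, 135.0, 86.0, 54.0, 0.0 m³/s; ΣQ_DR = 672.0 m³/s, peak = 213.0 m³/s.
Runoff depth d = ΣQ_DR·Δt / A = 672.0 × 7200 / (323 km²) = 14.98 mm.
The 1-cm UH is the DRH scaled by (10 mm)/d, so U_p = 213.0 × 10/14.98 = 142 m³/s.

U_p ≈ 142 m³/s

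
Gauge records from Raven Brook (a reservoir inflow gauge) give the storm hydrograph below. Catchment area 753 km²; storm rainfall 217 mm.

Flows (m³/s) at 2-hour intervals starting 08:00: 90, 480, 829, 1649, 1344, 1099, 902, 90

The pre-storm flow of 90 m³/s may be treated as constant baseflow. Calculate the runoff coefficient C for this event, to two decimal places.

ΣQ_DR = 5763 m³/s; V = ΣQ_DR·Δt = 4.149 × 10^7 m³.
Runoff depth d = V / A = 55.10 mm.
C = d / P = 55.10 / 217 = 0.25.

C ≈ 0.25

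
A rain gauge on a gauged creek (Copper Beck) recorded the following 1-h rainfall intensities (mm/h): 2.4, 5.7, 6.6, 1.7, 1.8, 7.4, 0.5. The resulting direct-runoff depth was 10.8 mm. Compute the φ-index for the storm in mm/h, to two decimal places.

φ ≈ 2.97 mm/h

Only the 3 blocks with intensity above φ contribute runoff: 5.7, 6.6, 7.4 mm/h.
Σ(I−φ)·Δt = d  ⇒  (5.7+6.6+7.4 − 3φ)·1 = 10.8
φ = (19.70 − 10.8/1) / 3 = 2.97 mm/h.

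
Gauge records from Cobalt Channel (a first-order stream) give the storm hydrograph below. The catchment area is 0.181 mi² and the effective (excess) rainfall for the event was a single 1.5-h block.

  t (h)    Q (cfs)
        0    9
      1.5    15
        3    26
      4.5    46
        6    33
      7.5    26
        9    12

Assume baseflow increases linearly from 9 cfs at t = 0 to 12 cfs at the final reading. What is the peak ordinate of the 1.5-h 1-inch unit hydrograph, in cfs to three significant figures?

Direct runoff: 0.00, 5.50, 16.00, 35.50, 22.00, 14.50, 0.00 cfs; ΣQ_DR = 93.50 cfs, peak = 35.50 cfs.
Runoff depth d = ΣQ_DR·Δt / A = 93.50 × 5400 / (0.181 mi²) = 1.201 in.
The 1-inch UH is the DRH scaled by (1 in)/d, so U_p = 35.50 × 1/1.201 = 29.6 cfs.

U_p ≈ 29.6 cfs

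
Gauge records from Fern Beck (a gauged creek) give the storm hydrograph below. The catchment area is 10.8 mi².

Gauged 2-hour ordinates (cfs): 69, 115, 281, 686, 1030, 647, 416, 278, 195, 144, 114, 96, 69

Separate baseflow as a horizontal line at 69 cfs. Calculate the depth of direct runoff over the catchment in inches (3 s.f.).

d ≈ 0.931 in

Direct runoff: 0.0, 46.0, 212.0, 617.0, 961.0, 578.0, 347.0, 209.0, 126.0, 75.0, 45.0, 27.0, 0.0 cfs; ΣQ_DR = 3243 cfs.
V = ΣQ_DR · Δt = 3243 × 7200 s = 2.335 × 10^7 ft³.
Over A = 10.8 mi², depth = V / A = 0.931 in.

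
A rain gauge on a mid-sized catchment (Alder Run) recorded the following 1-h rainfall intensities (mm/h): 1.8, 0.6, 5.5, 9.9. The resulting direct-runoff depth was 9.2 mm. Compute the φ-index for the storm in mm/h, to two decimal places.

φ ≈ 3.10 mm/h

Only the 2 blocks with intensity above φ contribute runoff: 5.5, 9.9 mm/h.
Σ(I−φ)·Δt = d  ⇒  (5.5+9.9 − 2φ)·1 = 9.2
φ = (15.40 − 9.2/1) / 2 = 3.10 mm/h.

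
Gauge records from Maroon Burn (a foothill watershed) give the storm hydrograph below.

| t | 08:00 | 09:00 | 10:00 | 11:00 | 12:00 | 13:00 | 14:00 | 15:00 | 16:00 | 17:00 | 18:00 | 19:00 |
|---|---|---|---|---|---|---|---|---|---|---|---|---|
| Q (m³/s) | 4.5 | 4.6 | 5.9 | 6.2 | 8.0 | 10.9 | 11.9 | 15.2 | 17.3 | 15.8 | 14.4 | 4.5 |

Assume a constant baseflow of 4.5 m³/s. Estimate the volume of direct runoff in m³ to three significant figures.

V ≈ 2.35 × 10^5 m³

Direct-runoff ordinates (Q − Q_b): 0.0, 0.1, 1.4, 1.7, 3.5, 6.4, 7.4, 10.7, 12.8, 11.3, 9.9, 0.0 m³/s.
ΣQ_DR = 65.20 m³/s.
With Δt = 1 h = 3600 s, V = ΣQ_DR · Δt = 65.20 × 3600 = 2.35 × 10^5 m³.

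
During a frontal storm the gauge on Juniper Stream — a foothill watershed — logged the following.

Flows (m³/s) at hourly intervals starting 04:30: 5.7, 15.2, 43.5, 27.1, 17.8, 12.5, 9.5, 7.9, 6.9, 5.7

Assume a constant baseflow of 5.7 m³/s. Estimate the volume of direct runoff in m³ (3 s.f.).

V ≈ 3.41 × 10^5 m³

Direct-runoff ordinates (Q − Q_b): 0.0, 9.5, 37.8, 21.4, 12.1, 6.8, 3.8, 2.2, 1.2, 0.0 m³/s.
ΣQ_DR = 94.80 m³/s.
With Δt = 1 h = 3600 s, V = ΣQ_DR · Δt = 94.80 × 3600 = 3.41 × 10^5 m³.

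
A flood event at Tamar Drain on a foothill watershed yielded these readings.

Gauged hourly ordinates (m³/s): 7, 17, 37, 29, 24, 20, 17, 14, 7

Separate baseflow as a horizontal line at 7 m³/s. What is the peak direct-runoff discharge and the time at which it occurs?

Q_p = 30.0 m³/s at t = 2 h

Subtracting baseflow gives direct-runoff ordinates: 0.0, 10.0, 30.0, 22.0, 17.0, 13.0, 10.0, 7.0, 0.0 m³/s.
The maximum is 30.0 m³/s, occurring at the reading for t = 2 h.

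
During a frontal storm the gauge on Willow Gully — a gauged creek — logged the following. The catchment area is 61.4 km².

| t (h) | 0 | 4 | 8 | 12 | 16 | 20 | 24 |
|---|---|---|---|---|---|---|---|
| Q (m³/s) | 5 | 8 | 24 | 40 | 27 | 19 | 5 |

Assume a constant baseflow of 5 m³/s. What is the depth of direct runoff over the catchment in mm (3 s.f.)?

Direct runoff: 0.0, 3.0, 19.0, 35.0, 22.0, 14.0, 0.0 m³/s; ΣQ_DR = 93.00 m³/s.
V = ΣQ_DR · Δt = 93.00 × 14400 s = 1.339 × 10^6 m³.
Over A = 61.4 km², depth = V / A = 21.8 mm.

d ≈ 21.8 mm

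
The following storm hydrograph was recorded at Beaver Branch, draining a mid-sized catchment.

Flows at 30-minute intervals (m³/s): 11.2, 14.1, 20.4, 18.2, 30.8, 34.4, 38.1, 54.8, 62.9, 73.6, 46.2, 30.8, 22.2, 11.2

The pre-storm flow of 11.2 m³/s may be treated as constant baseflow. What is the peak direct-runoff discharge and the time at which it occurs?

Q_p = 62.4 m³/s at t = 4.5 h

Subtracting baseflow gives direct-runoff ordinates: 0.0, 2.9, 9.2, 7.0, 19.6, 23.2, 26.9, 43.6, 51.7, 62.4, 35.0, 19.6, 11.0, 0.0 m³/s.
The maximum is 62.4 m³/s, occurring at the reading for t = 4.5 h.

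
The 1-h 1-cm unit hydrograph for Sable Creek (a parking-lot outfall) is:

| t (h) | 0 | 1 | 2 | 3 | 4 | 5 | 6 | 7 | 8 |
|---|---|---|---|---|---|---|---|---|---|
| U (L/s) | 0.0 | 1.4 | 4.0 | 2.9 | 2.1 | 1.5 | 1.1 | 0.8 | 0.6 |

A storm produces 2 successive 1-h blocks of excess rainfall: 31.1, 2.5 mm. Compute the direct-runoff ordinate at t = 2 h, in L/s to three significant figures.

By discrete convolution, Q_j = Σ (P_i / 10 mm) · U_{j−i}.
At t = 2 h (j=2): Q = (31.1/10)·4.0 + (2.5/10)·1.4 = 12.8 L/s.

Q ≈ 12.8 L/s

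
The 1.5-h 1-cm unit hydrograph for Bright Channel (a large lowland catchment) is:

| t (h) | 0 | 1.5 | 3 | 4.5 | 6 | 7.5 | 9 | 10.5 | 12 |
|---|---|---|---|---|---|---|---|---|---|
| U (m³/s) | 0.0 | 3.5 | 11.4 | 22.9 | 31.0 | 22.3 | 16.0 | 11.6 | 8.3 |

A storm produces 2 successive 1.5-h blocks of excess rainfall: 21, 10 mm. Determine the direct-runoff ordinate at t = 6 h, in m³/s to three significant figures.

By discrete convolution, Q_j = Σ (P_i / 10 mm) · U_{j−i}.
At t = 6 h (j=4): Q = (21/10)·31.0 + (10/10)·22.9 = 88.0 m³/s.

Q ≈ 88.0 m³/s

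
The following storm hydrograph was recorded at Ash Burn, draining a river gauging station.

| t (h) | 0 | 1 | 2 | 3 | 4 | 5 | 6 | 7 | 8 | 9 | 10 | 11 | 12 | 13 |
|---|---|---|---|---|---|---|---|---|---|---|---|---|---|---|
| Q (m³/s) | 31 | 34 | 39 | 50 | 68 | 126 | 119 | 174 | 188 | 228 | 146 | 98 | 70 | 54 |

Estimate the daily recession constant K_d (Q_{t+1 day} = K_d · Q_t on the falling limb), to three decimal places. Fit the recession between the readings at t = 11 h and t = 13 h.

Between t = 11 h and t = 13 h the flow falls from 98 to 54 m³/s over 2×1 h = 2 h.
Per-interval ratio K = (54/98)^(1/2) = 0.7423; K_d = K^(24/1) = 0.001.

K_d ≈ 0.001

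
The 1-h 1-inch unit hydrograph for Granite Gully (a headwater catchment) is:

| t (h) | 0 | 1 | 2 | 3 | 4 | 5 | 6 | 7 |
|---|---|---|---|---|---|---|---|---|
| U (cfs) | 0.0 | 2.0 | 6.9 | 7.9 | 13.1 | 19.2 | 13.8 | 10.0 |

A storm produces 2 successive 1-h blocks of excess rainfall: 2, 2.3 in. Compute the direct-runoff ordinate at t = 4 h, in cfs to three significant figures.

Q ≈ 44.4 cfs

By discrete convolution, Q_j = Σ (P_i / 1 in) · U_{j−i}.
At t = 4 h (j=4): Q = (2/1)·13.1 + (2.3/1)·7.9 = 44.4 cfs.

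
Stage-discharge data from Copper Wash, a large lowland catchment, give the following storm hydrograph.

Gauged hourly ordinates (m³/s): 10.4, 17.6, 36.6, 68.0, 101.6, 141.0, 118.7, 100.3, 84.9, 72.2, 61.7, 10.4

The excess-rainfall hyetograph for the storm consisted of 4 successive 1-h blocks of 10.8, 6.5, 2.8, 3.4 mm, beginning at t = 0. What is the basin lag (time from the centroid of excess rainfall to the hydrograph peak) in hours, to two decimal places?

Centroid of excess rainfall: t_c = Σ P_i·t̄_i / ΣP_i = 1.4489 h (block centres at 0.5, 1.5, 2.5, 3.5 h).
Hydrograph peak occurs at t = 5 h, so basin lag t_L = 5 − 1.4489 = 3.55 h.

t_L ≈ 3.55 h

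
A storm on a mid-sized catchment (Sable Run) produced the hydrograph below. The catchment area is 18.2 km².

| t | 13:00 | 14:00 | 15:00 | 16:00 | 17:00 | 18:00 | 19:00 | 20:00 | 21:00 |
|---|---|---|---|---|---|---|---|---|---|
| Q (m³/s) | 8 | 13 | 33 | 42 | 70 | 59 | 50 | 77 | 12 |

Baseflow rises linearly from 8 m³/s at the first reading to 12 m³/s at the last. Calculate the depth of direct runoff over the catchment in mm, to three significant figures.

d ≈ 54.2 mm

Direct runoff: 0.00, 4.50, 24.00, 32.50, 60.00, 48.50, 39.00, 65.50, 0.00 m³/s; ΣQ_DR = 274.0 m³/s.
V = ΣQ_DR · Δt = 274.0 × 3600 s = 9.864 × 10^5 m³.
Over A = 18.2 km², depth = V / A = 54.2 mm.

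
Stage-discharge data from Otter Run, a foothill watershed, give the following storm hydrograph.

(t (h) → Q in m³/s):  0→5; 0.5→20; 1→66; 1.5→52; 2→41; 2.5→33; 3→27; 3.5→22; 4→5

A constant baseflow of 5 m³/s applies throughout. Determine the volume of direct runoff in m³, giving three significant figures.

Direct-runoff ordinates (Q − Q_b): 0.0, 15.0, 61.0, 47.0, 36.0, 28.0, 22.0, 17.0, 0.0 m³/s.
ΣQ_DR = 226.0 m³/s.
With Δt = 0.5 h = 1800 s, V = ΣQ_DR · Δt = 226.0 × 1800 = 4.07 × 10^5 m³.

V ≈ 4.07 × 10^5 m³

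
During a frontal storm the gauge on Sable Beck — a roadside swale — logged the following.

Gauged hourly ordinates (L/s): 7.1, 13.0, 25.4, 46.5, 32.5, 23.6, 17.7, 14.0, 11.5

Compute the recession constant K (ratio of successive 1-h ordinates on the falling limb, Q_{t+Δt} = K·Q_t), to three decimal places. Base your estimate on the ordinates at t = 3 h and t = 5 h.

K ≈ 0.712

Using the recession-limb readings at t = 3 h and t = 5 h: Q falls from 46.5 to 23.6 L/s over 2 intervals.
K = (Q₂/Q₁)^(1/2) = (23.6/46.5)^(1/2) = 0.712.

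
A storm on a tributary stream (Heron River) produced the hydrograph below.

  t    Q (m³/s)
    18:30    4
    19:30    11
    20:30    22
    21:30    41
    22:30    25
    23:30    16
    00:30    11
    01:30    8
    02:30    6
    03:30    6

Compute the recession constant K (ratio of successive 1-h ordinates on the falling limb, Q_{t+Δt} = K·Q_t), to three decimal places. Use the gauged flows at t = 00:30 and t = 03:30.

Using the recession-limb readings at t = 00:30 and t = 03:30: Q falls from 11 to 6 m³/s over 3 intervals.
K = (Q₂/Q₁)^(1/3) = (6/11)^(1/3) = 0.817.

K ≈ 0.817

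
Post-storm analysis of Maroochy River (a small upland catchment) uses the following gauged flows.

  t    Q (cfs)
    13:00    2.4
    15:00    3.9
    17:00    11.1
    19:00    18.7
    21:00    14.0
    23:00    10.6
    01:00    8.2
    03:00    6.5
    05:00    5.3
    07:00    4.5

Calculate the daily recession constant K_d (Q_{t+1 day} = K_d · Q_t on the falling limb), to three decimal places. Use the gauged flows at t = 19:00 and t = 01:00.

Between t = 19:00 and t = 01:00 the flow falls from 18.7 to 8.2 cfs over 3×2 h = 6 h.
Per-interval ratio K = (8.2/18.7)^(1/3) = 0.7597; K_d = K^(24/2) = 0.037.

K_d ≈ 0.037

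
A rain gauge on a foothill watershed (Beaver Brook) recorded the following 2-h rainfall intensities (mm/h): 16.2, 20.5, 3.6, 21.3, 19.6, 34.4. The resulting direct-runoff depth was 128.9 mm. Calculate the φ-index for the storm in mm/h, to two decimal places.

Only the 5 blocks with intensity above φ contribute runoff: 16.2, 20.5, 21.3, 19.6, 34.4 mm/h.
Σ(I−φ)·Δt = d  ⇒  (16.2+20.5+21.3+19.6+34.4 − 5φ)·2 = 128.9
φ = (112.0 − 128.9/2) / 5 = 9.51 mm/h.

φ ≈ 9.51 mm/h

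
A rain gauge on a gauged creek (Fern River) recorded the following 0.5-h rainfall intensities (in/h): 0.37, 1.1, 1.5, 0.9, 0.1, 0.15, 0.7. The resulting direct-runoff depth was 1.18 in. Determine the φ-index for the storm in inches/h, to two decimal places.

Only the 4 blocks with intensity above φ contribute runoff: 1.1, 1.5, 0.9, 0.7 in/h.
Σ(I−φ)·Δt = d  ⇒  (1.1+1.5+0.9+0.7 − 4φ)·0.5 = 1.18
φ = (4.200 − 1.18/0.5) / 4 = 0.46 in/h.

φ ≈ 0.46 in/h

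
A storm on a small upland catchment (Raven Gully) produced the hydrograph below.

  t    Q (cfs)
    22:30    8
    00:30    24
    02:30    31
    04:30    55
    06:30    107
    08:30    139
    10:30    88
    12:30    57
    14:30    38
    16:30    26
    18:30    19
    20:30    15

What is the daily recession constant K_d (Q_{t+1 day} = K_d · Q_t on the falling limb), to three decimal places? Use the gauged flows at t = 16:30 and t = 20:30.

K_d ≈ 0.037

Between t = 16:30 and t = 20:30 the flow falls from 26 to 15 cfs over 2×2 h = 4 h.
Per-interval ratio K = (15/26)^(1/2) = 0.7596; K_d = K^(24/2) = 0.037.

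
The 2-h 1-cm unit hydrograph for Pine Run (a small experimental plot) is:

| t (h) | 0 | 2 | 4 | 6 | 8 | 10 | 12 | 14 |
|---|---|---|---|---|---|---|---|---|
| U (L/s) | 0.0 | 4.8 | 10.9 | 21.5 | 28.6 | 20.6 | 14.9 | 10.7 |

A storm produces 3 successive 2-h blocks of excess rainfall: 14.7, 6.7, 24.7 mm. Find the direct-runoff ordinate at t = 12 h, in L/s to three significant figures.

Q ≈ 106 L/s

By discrete convolution, Q_j = Σ (P_i / 10 mm) · U_{j−i}.
At t = 12 h (j=6): Q = (14.7/10)·14.9 + (6.7/10)·20.6 + (24.7/10)·28.6 = 106 L/s.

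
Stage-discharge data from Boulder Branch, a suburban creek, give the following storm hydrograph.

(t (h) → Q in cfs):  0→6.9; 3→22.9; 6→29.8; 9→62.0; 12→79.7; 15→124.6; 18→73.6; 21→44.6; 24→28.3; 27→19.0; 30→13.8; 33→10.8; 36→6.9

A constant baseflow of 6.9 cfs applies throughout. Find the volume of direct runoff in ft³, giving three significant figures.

Direct-runoff ordinates (Q − Q_b): 0.0, 16.0, 22.9, 55.1, 72.8, 117.7, 66.7, 37.7, 21.4, 12.1, 6.9, 3.9, 0.0 cfs.
ΣQ_DR = 433.2 cfs.
With Δt = 3 h = 10800 s, V = ΣQ_DR · Δt = 433.2 × 10800 = 4.68 × 10^6 ft³.

V ≈ 4.68 × 10^6 ft³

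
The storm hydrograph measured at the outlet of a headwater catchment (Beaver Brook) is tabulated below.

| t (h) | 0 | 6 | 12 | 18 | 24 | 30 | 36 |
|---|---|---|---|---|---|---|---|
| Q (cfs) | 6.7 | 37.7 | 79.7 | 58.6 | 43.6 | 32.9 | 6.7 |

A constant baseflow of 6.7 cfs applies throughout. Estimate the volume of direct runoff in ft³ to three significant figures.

Direct-runoff ordinates (Q − Q_b): 0.0, 31.0, 73.0, 51.9, 36.9, 26.2, 0.0 cfs.
ΣQ_DR = 219.0 cfs.
With Δt = 6 h = 21600 s, V = ΣQ_DR · Δt = 219.0 × 21600 = 4.73 × 10^6 ft³.

V ≈ 4.73 × 10^6 ft³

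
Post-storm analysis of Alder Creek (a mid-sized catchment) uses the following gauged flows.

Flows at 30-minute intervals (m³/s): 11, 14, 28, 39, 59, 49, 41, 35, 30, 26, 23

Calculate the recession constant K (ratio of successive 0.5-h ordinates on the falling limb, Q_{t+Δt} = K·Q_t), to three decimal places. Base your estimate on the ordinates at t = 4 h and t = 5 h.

Using the recession-limb readings at t = 4 h and t = 5 h: Q falls from 30 to 23 m³/s over 2 intervals.
K = (Q₂/Q₁)^(1/2) = (23/30)^(1/2) = 0.876.

K ≈ 0.876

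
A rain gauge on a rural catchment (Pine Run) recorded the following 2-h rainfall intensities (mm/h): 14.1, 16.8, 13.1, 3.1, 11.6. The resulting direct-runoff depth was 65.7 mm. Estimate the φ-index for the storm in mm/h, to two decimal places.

Only the 4 blocks with intensity above φ contribute runoff: 14.1, 16.8, 13.1, 11.6 mm/h.
Σ(I−φ)·Δt = d  ⇒  (14.1+16.8+13.1+11.6 − 4φ)·2 = 65.7
φ = (55.60 − 65.7/2) / 4 = 5.69 mm/h.

φ ≈ 5.69 mm/h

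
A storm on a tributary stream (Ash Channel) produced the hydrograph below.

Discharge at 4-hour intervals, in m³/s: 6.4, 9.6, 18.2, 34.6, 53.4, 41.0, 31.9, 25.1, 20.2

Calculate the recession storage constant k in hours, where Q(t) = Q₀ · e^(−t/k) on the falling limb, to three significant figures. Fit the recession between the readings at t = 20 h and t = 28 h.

k ≈ 16.3 h

On the falling limb, Q drops from 41.0 to 25.1 m³/s between t = 20 h and t = 28 h (Δt = 8 h).
k = −Δt / ln(Q₂/Q₁) = −8 / ln(25.1/41.0) = 16.3 h.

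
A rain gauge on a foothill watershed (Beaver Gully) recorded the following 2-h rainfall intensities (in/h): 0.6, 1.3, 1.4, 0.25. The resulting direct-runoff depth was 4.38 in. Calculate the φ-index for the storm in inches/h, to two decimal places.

φ ≈ 0.37 in/h

Only the 3 blocks with intensity above φ contribute runoff: 0.6, 1.3, 1.4 in/h.
Σ(I−φ)·Δt = d  ⇒  (0.6+1.3+1.4 − 3φ)·2 = 4.38
φ = (3.300 − 4.38/2) / 3 = 0.37 in/h.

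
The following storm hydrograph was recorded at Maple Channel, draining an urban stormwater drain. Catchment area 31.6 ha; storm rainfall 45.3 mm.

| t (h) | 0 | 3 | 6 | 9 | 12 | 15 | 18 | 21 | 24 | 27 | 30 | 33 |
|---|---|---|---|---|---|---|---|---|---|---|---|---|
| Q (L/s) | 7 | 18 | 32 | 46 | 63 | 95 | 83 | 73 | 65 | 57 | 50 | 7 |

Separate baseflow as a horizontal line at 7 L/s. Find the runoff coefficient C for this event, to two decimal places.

C ≈ 0.39

ΣQ_DR = 512.0 L/s; V = ΣQ_DR·Δt = 5.530 × 10^6 L.
Runoff depth d = V / A = 17.50 mm.
C = d / P = 17.50 / 45.3 = 0.39.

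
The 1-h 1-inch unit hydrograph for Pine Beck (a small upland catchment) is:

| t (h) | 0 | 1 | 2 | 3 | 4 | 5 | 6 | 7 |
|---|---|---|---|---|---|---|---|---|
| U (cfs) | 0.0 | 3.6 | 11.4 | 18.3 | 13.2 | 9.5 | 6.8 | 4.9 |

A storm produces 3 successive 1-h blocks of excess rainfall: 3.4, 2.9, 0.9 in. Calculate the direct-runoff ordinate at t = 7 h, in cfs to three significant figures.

By discrete convolution, Q_j = Σ (P_i / 1 in) · U_{j−i}.
At t = 7 h (j=7): Q = (3.4/1)·4.9 + (2.9/1)·6.8 + (0.9/1)·9.5 = 44.9 cfs.

Q ≈ 44.9 cfs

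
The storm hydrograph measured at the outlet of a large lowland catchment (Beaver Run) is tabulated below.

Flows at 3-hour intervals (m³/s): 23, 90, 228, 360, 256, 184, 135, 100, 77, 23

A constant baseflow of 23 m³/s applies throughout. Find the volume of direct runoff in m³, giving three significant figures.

V ≈ 1.35 × 10^7 m³

Direct-runoff ordinates (Q − Q_b): 0.0, 67.0, 205.0, 337.0, 233.0, 161.0, 112.0, 77.0, 54.0, 0.0 m³/s.
ΣQ_DR = 1246 m³/s.
With Δt = 3 h = 10800 s, V = ΣQ_DR · Δt = 1246 × 10800 = 1.35 × 10^7 m³.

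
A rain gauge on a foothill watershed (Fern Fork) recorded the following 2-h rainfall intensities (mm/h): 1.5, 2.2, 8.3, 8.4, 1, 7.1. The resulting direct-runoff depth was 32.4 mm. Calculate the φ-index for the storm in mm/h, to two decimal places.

Only the 3 blocks with intensity above φ contribute runoff: 8.3, 8.4, 7.1 mm/h.
Σ(I−φ)·Δt = d  ⇒  (8.3+8.4+7.1 − 3φ)·2 = 32.4
φ = (23.80 − 32.4/2) / 3 = 2.53 mm/h.

φ ≈ 2.53 mm/h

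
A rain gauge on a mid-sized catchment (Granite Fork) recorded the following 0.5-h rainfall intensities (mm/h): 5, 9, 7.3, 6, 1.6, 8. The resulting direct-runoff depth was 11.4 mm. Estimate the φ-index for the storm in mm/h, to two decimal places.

φ ≈ 2.50 mm/h

Only the 5 blocks with intensity above φ contribute runoff: 5, 9, 7.3, 6, 8 mm/h.
Σ(I−φ)·Δt = d  ⇒  (5+9+7.3+6+8 − 5φ)·0.5 = 11.4
φ = (35.30 − 11.4/0.5) / 5 = 2.50 mm/h.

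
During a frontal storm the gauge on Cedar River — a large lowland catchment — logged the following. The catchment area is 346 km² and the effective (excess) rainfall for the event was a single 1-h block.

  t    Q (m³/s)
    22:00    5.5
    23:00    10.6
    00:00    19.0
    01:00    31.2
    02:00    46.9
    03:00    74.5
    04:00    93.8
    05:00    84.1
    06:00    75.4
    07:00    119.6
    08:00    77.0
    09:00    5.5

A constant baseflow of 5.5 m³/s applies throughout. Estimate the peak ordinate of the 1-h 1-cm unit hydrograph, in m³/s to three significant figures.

U_p ≈ 190 m³/s

Direct runoff: 0.0, 5.1, 13.5, 25.7, 41.4, 69.0, 88.3, 78.6, 69.9, 114.1, 71.5, 0.0 m³/s; ΣQ_DR = 577.1 m³/s, peak = 114.1 m³/s.
Runoff depth d = ΣQ_DR·Δt / A = 577.1 × 3600 / (346 km²) = 6.005 mm.
The 1-cm UH is the DRH scaled by (10 mm)/d, so U_p = 114.1 × 10/6.005 = 190 m³/s.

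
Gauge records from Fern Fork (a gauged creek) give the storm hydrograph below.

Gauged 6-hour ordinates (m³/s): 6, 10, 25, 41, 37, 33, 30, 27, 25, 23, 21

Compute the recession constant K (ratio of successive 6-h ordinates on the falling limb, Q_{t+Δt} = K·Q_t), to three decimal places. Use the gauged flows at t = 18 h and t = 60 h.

Using the recession-limb readings at t = 18 h and t = 60 h: Q falls from 41 to 21 m³/s over 7 intervals.
K = (Q₂/Q₁)^(1/7) = (21/41)^(1/7) = 0.909.

K ≈ 0.909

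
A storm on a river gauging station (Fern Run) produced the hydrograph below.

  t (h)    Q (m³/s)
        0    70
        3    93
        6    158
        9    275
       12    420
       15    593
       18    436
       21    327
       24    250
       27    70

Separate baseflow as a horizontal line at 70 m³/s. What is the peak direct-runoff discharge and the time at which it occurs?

Subtracting baseflow gives direct-runoff ordinates: 0.0, 23.0, 88.0, 205.0, 350.0, 523.0, 366.0, 257.0, 180.0, 0.0 m³/s.
The maximum is 523.0 m³/s, occurring at the reading for t = 15 h.

Q_p = 523.0 m³/s at t = 15 h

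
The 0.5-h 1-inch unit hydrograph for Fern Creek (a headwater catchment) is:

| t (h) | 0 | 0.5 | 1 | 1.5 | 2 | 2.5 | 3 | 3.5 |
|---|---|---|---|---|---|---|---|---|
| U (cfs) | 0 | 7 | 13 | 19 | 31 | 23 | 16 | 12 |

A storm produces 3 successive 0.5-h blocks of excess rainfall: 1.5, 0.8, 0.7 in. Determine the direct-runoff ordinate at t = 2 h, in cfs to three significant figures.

By discrete convolution, Q_j = Σ (P_i / 1 in) · U_{j−i}.
At t = 2 h (j=4): Q = (1.5/1)·31 + (0.8/1)·19 + (0.7/1)·13 = 70.8 cfs.

Q ≈ 70.8 cfs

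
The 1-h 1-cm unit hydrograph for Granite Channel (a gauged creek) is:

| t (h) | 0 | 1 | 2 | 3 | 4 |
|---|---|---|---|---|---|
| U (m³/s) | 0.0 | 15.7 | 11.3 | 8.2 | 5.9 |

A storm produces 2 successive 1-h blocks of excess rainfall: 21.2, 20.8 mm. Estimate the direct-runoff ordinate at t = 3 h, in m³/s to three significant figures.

By discrete convolution, Q_j = Σ (P_i / 10 mm) · U_{j−i}.
At t = 3 h (j=3): Q = (21.2/10)·8.2 + (20.8/10)·11.3 = 40.9 m³/s.

Q ≈ 40.9 m³/s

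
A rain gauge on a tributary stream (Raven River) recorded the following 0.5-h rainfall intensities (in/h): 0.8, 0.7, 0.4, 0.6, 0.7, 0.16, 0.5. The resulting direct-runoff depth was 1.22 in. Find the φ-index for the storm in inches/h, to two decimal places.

Only the 6 blocks with intensity above φ contribute runoff: 0.8, 0.7, 0.4, 0.6, 0.7, 0.5 in/h.
Σ(I−φ)·Δt = d  ⇒  (0.8+0.7+0.4+0.6+0.7+0.5 − 6φ)·0.5 = 1.22
φ = (3.700 − 1.22/0.5) / 6 = 0.21 in/h.

φ ≈ 0.21 in/h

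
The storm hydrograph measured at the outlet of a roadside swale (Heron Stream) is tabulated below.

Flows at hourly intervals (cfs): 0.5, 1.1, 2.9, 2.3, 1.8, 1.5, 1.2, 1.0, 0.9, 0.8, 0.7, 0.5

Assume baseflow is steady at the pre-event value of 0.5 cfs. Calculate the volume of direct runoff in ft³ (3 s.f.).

V ≈ 33100 ft³

Direct-runoff ordinates (Q − Q_b): 0.0, 0.6, 2.4, 1.8, 1.3, 1.0, 0.7, 0.5, 0.4, 0.3, 0.2, 0.0 cfs.
ΣQ_DR = 9.200 cfs.
With Δt = 1 h = 3600 s, V = ΣQ_DR · Δt = 9.200 × 3600 = 33100 ft³.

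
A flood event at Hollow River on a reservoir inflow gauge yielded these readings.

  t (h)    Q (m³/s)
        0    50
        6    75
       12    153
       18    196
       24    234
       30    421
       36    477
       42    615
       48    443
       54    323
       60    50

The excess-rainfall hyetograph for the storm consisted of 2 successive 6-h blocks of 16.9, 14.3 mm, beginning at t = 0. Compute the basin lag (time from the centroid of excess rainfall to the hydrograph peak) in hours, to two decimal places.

t_L ≈ 36.25 h

Centroid of excess rainfall: t_c = Σ P_i·t̄_i / ΣP_i = 5.7500 h (block centres at 3, 9 h).
Hydrograph peak occurs at t = 42 h, so basin lag t_L = 42 − 5.7500 = 36.25 h.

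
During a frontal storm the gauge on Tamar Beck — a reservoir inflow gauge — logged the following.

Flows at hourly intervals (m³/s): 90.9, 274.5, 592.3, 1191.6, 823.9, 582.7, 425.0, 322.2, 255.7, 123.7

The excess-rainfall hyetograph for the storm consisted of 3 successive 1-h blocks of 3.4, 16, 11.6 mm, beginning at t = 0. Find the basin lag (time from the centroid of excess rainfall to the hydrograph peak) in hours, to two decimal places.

Centroid of excess rainfall: t_c = Σ P_i·t̄_i / ΣP_i = 1.7645 h (block centres at 0.5, 1.5, 2.5 h).
Hydrograph peak occurs at t = 3 h, so basin lag t_L = 3 − 1.7645 = 1.24 h.

t_L ≈ 1.24 h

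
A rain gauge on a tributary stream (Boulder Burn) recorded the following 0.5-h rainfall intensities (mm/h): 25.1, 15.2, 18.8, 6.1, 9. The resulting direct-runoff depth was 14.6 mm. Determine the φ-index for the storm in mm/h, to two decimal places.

Only the 3 blocks with intensity above φ contribute runoff: 25.1, 15.2, 18.8 mm/h.
Σ(I−φ)·Δt = d  ⇒  (25.1+15.2+18.8 − 3φ)·0.5 = 14.6
φ = (59.10 − 14.6/0.5) / 3 = 9.97 mm/h.

φ ≈ 9.97 mm/h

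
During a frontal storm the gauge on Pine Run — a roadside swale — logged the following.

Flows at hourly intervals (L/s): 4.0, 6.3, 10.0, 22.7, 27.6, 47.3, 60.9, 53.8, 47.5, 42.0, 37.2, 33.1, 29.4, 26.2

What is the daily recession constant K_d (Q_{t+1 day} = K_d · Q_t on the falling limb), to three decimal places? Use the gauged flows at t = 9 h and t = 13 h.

K_d ≈ 0.059

Between t = 9 h and t = 13 h the flow falls from 42.0 to 26.2 L/s over 4×1 h = 4 h.
Per-interval ratio K = (26.2/42.0)^(1/4) = 0.8887; K_d = K^(24/1) = 0.059.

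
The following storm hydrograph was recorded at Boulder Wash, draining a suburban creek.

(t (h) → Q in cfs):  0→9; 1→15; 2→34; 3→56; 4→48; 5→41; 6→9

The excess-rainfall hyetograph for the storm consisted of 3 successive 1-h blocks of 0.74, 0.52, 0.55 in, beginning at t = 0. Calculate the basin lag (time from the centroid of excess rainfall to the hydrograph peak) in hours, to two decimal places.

t_L ≈ 1.60 h

Centroid of excess rainfall: t_c = Σ P_i·t̄_i / ΣP_i = 1.3950 h (block centres at 0.5, 1.5, 2.5 h).
Hydrograph peak occurs at t = 3 h, so basin lag t_L = 3 − 1.3950 = 1.60 h.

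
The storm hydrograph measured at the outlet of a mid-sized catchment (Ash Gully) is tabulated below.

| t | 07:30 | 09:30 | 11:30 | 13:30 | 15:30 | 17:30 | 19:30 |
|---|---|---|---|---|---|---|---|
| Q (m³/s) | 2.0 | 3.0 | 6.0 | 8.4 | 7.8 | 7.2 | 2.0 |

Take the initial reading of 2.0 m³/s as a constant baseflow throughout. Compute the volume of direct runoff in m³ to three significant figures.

Direct-runoff ordinates (Q − Q_b): 0.0, 1.0, 4.0, 6.4, 5.8, 5.2, 0.0 m³/s.
ΣQ_DR = 22.40 m³/s.
With Δt = 2 h = 7200 s, V = ΣQ_DR · Δt = 22.40 × 7200 = 1.61 × 10^5 m³.

V ≈ 1.61 × 10^5 m³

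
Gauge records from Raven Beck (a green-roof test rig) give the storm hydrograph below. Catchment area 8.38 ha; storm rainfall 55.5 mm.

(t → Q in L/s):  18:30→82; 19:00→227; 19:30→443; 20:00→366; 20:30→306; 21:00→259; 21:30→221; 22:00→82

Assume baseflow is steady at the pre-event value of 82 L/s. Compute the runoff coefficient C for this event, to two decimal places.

ΣQ_DR = 1330 L/s; V = ΣQ_DR·Δt = 2.394 × 10^6 L.
Runoff depth d = V / A = 28.57 mm.
C = d / P = 28.57 / 55.5 = 0.51.

C ≈ 0.51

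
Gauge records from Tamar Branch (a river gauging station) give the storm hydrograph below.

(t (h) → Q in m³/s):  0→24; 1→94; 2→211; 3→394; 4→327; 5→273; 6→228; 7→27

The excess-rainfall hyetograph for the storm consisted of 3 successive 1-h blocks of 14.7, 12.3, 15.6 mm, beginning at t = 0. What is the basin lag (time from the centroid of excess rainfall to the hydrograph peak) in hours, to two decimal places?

t_L ≈ 1.48 h

Centroid of excess rainfall: t_c = Σ P_i·t̄_i / ΣP_i = 1.5211 h (block centres at 0.5, 1.5, 2.5 h).
Hydrograph peak occurs at t = 3 h, so basin lag t_L = 3 − 1.5211 = 1.48 h.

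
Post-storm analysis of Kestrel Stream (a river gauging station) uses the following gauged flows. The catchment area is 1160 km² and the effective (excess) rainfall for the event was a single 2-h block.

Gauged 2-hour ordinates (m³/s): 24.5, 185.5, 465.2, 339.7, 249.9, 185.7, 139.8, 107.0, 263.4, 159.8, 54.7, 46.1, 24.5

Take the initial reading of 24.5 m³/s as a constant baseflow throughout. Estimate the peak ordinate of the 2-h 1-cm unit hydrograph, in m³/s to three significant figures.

Direct runoff: 0.0, 161.0, 440.7, 315.2, 225.4, 161.2, 115.3, 82.5, 238.9, 135.3, 30.2, 21.6, 0.0 m³/s; ΣQ_DR = 1927 m³/s, peak = 440.7 m³/s.
Runoff depth d = ΣQ_DR·Δt / A = 1927 × 7200 / (1160 km²) = 11.96 mm.
The 1-cm UH is the DRH scaled by (10 mm)/d, so U_p = 440.7 × 10/11.96 = 368 m³/s.

U_p ≈ 368 m³/s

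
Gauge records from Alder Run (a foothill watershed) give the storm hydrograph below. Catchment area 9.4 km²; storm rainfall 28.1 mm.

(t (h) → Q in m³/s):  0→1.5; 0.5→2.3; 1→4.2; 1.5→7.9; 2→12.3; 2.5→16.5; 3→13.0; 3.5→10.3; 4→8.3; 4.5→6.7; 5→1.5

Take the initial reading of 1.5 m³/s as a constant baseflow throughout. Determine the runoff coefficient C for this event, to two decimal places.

C ≈ 0.46

ΣQ_DR = 68.00 m³/s; V = ΣQ_DR·Δt = 1.224 × 10^5 m³.
Runoff depth d = V / A = 13.02 mm.
C = d / P = 13.02 / 28.1 = 0.46.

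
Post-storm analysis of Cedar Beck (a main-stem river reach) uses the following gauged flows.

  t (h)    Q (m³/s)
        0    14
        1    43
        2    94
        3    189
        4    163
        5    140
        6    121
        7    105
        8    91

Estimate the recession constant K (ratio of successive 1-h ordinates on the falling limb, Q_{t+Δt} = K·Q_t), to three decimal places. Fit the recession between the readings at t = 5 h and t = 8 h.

K ≈ 0.866

Using the recession-limb readings at t = 5 h and t = 8 h: Q falls from 140 to 91 m³/s over 3 intervals.
K = (Q₂/Q₁)^(1/3) = (91/140)^(1/3) = 0.866.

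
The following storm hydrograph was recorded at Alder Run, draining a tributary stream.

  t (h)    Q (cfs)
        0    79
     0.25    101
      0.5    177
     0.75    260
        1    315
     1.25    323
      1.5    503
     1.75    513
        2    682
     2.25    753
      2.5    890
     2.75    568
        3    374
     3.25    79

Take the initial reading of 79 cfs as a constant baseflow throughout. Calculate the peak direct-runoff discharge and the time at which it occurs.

Subtracting baseflow gives direct-runoff ordinates: 0.0, 22.0, 98.0, 181.0, 236.0, 244.0, 424.0, 434.0, 603.0, 674.0, 811.0, 489.0, 295.0, 0.0 cfs.
The maximum is 811.0 cfs, occurring at the reading for t = 2.5 h.

Q_p = 811.0 cfs at t = 2.5 h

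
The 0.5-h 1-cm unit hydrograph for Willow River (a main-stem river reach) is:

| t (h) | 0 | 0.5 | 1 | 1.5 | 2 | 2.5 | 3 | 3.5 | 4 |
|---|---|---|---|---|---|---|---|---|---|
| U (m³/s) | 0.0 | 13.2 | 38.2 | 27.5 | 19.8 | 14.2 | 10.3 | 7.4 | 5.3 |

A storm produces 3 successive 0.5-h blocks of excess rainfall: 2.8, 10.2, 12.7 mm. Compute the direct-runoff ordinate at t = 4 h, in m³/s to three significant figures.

Q ≈ 22.1 m³/s

By discrete convolution, Q_j = Σ (P_i / 10 mm) · U_{j−i}.
At t = 4 h (j=8): Q = (2.8/10)·5.3 + (10.2/10)·7.4 + (12.7/10)·10.3 = 22.1 m³/s.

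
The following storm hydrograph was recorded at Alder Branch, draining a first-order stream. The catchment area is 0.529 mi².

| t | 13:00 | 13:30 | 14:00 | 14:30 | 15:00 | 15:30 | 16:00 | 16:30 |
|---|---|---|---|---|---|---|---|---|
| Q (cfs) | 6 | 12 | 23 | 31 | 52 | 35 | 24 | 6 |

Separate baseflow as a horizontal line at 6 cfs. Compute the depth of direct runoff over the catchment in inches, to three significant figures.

d ≈ 0.207 in

Direct runoff: 0.0, 6.0, 17.0, 25.0, 46.0, 29.0, 18.0, 0.0 cfs; ΣQ_DR = 141.0 cfs.
V = ΣQ_DR · Δt = 141.0 × 1800 s = 2.538 × 10^5 ft³.
Over A = 0.529 mi², depth = V / A = 0.207 in.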